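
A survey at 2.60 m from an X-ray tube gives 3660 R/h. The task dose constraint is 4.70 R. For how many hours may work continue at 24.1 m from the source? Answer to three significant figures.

0.110 h

Applying the 1/r² law, rate at 24.1 m:
(2.60/24.1)² = 0.01164, so 3660 × 0.01164 = 42.60 R/h.
Stay time = 4.70 R ÷ 42.60 R/h = 0.1103 h.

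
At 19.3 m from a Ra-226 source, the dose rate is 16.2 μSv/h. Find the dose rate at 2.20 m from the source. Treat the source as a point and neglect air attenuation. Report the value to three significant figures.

Applying the 1/r² law, the rate at 2.20 m is
16.2 × (19.3/2.20)² = 16.2 × 76.96 = 1247 μSv/h.

1250 μSv/h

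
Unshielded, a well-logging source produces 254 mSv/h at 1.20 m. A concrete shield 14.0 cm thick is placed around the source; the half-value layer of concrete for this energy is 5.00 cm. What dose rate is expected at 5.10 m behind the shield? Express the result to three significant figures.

2.02 mSv/h

Distance alone: (1.20/5.10)² = 0.05536, so 254 × 0.05536 = 14.06 mSv/h.
Shield: 14.0/5.00 = 2.800 half-value layers → attenuation 2^(−2.800) = 0.1436.
Combined: 14.06 × 0.1436 = 2.019 mSv/h.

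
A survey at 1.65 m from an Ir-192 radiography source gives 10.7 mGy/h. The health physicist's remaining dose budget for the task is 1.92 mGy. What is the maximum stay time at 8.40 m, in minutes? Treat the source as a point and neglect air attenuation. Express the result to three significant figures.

Since intensity falls as 1/r², rate at 8.40 m:
(1.65/8.40)² = 0.03858, so 10.7 × 0.03858 = 0.4128 mGy/h.
Stay time = 1.92 mGy ÷ 0.4128 mGy/h = 4.651 h = 279.1 min.

279 min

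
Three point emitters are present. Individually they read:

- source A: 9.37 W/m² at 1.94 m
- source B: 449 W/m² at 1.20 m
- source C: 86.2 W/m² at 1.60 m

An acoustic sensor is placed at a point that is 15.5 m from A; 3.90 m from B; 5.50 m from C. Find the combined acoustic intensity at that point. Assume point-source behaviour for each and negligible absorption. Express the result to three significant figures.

By superposition, sum each source's inverse-square contribution:
A: 9.37 × (1.94/15.5)² = 0.1468 W/m²
B: 449 × (1.20/3.90)² = 42.51 W/m²
C: 86.2 × (1.60/5.50)² = 7.295 W/m²
Total = 0.1468 + 42.51 + 7.295 = 49.95 W/m².

50.0 W/m²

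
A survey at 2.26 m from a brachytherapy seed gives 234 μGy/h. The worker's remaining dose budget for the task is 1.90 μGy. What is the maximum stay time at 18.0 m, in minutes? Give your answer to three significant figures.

30.9 min

Since intensity falls as 1/r², rate at 18.0 m:
234 × (2.26/18.0)² = 234 × 0.01576 = 3.688 μGy/h.
Stay time = 1.90 μGy ÷ 3.688 μGy/h = 0.5152 h = 30.91 min.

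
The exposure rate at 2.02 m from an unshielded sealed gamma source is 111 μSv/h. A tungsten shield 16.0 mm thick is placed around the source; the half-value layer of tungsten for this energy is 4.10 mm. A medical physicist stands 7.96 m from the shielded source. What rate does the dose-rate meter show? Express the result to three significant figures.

Distance alone: (2.02/7.96)² = 0.06440, so 111 × 0.06440 = 7.148 μSv/h.
Shield: 16.0/4.10 = 3.902 half-value layers → attenuation 2^(−3.902) = 0.06689.
Combined: 7.148 × 0.06689 = 0.4781 μSv/h.

0.478 μSv/h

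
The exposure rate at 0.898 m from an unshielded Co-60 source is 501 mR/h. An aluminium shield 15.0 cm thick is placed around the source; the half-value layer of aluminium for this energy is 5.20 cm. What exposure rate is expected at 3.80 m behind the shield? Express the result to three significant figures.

Distance alone: 501 × (0.898/3.80)² = 501 × 0.05585 = 27.98 mR/h.
Shield: 15.0/5.20 = 2.885 half-value layers → attenuation 2^(−2.885) = 0.1354.
Combined: 27.98 × 0.1354 = 3.788 mR/h.

3.79 mR/h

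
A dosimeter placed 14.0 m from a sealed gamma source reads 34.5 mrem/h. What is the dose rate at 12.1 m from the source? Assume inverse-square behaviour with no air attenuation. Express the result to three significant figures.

46.2 mrem/h

Using I₁d₁² = I₂d₂², scaling from 14.0 m to 12.1 m:
34.5 × (14.0/12.1)² = 34.5 × 1.339 = 46.20 mrem/h.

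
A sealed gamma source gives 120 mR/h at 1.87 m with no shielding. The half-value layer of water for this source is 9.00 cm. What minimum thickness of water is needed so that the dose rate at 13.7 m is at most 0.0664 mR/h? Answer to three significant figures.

45.7 cm

At 13.7 m, distance alone gives 120 × (1.87/13.7)² = 120 × 0.01863 = 2.236 mR/h.
Further attenuation needed: 2.236/0.0664 = 33.67.
n = log₂(33.67) = 5.073 half-value layers.
Thickness = 5.073 × 9.00 cm = 45.66 cm.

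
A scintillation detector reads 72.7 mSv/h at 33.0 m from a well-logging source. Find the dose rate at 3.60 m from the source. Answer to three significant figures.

Since intensity falls as 1/r², the rate at 3.60 m is
(33.0/3.60)² = 84.03, so 72.7 × 84.03 = 6109 mSv/h.

6110 mSv/h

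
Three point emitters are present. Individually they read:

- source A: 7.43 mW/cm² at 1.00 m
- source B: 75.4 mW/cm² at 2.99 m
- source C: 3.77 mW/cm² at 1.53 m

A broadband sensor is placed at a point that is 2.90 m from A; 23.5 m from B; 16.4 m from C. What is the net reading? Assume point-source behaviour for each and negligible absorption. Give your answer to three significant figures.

Each source contributes Iᵢ·(dᵢ/rᵢ)²; contributions add.
A: 7.43 × (1.00/2.90)² = 0.8835 mW/cm²
B: 75.4 × (2.99/23.5)² = 1.221 mW/cm²
C: 3.77 × (1.53/16.4)² = 0.03281 mW/cm²
Total = 0.8835 + 1.221 + 0.03281 = 2.137 mW/cm².

2.14 mW/cm²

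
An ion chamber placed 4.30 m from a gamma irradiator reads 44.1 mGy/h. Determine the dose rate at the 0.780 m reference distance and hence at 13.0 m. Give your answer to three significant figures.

1340 mGy/h; 4.82 mGy/h

Applying the 1/r² law,
At 0.780 m: 44.1 × (4.30/0.780)² = 44.1 × 30.39 = 1340 mGy/h
At 13.0 m: (0.780/13.0)² = 0.003600, so 1340 × 0.003600 = 4.824 mGy/h.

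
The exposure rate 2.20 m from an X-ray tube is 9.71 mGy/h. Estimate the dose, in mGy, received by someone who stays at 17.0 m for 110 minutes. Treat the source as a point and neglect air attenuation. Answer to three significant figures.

0.298 mGy

Intensity scales as (d₁/d₂)², so rate at 17.0 m:
9.71 × (2.20/17.0)² = 9.71 × 0.01675 = 0.1626 mGy/h.
Dose = rate × time = 0.1626 mGy/h × 1.833 h = 0.2980 mGy.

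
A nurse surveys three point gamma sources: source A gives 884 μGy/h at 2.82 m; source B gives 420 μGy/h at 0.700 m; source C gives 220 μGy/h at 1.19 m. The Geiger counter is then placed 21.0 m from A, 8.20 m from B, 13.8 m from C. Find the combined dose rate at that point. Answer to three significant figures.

20.6 μGy/h

Each source contributes Iᵢ·(dᵢ/rᵢ)²; contributions add.
A: 884 × (2.82/21.0)² = 15.94 μGy/h
B: 420 × (0.700/8.20)² = 3.061 μGy/h
C: 220 × (1.19/13.8)² = 1.636 μGy/h
Total = 15.94 + 3.061 + 1.636 = 20.64 μGy/h.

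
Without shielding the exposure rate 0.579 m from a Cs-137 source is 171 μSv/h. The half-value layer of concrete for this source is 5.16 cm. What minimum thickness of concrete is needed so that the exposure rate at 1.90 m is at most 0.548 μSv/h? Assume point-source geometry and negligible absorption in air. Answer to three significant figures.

25.1 cm

At 1.90 m, distance alone gives (0.579/1.90)² = 0.09286, so 171 × 0.09286 = 15.88 μSv/h.
Further attenuation needed: 15.88/0.548 = 28.98.
n = log₂(28.98) = 4.857 half-value layers.
Thickness = 4.857 × 5.16 cm = 25.06 cm.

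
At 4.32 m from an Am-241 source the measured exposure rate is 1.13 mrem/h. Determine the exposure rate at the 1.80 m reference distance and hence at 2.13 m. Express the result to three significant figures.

6.51 mrem/h; 4.65 mrem/h

By the inverse-square law,
At 1.80 m: (4.32/1.80)² = 5.760, so 1.13 × 5.760 = 6.509 mrem/h
At 2.13 m: (1.80/2.13)² = 0.7141, so 6.509 × 0.7141 = 4.648 mrem/h.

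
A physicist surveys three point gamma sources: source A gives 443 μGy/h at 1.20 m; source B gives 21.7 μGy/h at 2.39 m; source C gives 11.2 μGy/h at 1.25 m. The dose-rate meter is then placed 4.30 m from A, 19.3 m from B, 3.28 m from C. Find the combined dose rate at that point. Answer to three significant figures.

36.5 μGy/h

By superposition, sum each source's inverse-square contribution:
A: 443 × (1.20/4.30)² = 34.50 μGy/h
B: 21.7 × (2.39/19.3)² = 0.3328 μGy/h
C: 11.2 × (1.25/3.28)² = 1.627 μGy/h
Total = 34.50 + 0.3328 + 1.627 = 36.46 μGy/h.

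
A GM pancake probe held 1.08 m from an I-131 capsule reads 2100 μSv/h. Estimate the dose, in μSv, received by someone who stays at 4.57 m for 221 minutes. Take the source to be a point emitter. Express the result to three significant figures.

432 μSv

Since intensity falls as 1/r², rate at 4.57 m:
(1.08/4.57)² = 0.05585, so 2100 × 0.05585 = 117.3 μSv/h.
Dose = rate × time = 117.3 μSv/h × 3.683 h = 432.0 μSv.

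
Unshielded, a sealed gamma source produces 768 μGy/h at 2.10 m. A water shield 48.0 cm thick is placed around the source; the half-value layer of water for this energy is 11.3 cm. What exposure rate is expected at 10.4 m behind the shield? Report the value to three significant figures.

1.65 μGy/h

Distance alone: (2.10/10.4)² = 0.04077, so 768 × 0.04077 = 31.31 μGy/h.
Shield: 48.0/11.3 = 4.248 half-value layers → attenuation 2^(−4.248) = 0.05263.
Combined: 31.31 × 0.05263 = 1.648 μGy/h.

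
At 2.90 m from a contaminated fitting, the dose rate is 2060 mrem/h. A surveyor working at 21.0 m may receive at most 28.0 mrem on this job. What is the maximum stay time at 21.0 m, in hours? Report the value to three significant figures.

0.713 h

Applying the 1/r² law, rate at 21.0 m:
2060 × (2.90/21.0)² = 2060 × 0.01907 = 39.28 mrem/h.
Stay time = 28.0 mrem ÷ 39.28 mrem/h = 0.7128 h.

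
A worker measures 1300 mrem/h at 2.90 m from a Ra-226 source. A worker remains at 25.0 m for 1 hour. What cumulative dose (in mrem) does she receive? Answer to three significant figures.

17.5 mrem

Intensity scales as (d₁/d₂)², so rate at 25.0 m:
(2.90/25.0)² = 0.01346, so 1300 × 0.01346 = 17.50 mrem/h.
Dose = rate × time = 17.50 mrem/h × 1.000 h = 17.50 mrem.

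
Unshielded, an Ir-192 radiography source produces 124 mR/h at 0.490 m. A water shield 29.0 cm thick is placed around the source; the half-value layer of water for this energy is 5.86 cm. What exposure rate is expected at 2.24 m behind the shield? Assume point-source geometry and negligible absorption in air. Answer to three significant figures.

Distance alone: (0.490/2.24)² = 0.04785, so 124 × 0.04785 = 5.933 mR/h.
Shield: 29.0/5.86 = 4.949 half-value layers → attenuation 2^(−4.949) = 0.03237.
Combined: 5.933 × 0.03237 = 0.1921 mR/h.

0.192 mR/h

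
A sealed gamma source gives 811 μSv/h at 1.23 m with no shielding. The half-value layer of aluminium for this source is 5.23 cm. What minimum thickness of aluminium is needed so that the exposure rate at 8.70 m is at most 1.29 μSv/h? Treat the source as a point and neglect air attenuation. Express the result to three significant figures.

At 8.70 m, distance alone gives (1.23/8.70)² = 0.01999, so 811 × 0.01999 = 16.21 μSv/h.
Further attenuation needed: 16.21/1.29 = 12.57.
n = log₂(12.57) = 3.652 half-value layers.
Thickness = 3.652 × 5.23 cm = 19.10 cm.

19.1 cm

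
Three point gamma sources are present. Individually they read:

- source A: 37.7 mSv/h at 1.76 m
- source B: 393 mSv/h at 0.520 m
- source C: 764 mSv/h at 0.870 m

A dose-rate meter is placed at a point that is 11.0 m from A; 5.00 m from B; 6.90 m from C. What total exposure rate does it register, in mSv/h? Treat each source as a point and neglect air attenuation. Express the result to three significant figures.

17.4 mSv/h

By superposition, sum each source's inverse-square contribution:
A: 37.7 × (1.76/11.0)² = 0.9651 mSv/h
B: 393 × (0.520/5.00)² = 4.251 mSv/h
C: 764 × (0.870/6.90)² = 12.15 mSv/h
Total = 0.9651 + 4.251 + 12.15 = 17.37 mSv/h.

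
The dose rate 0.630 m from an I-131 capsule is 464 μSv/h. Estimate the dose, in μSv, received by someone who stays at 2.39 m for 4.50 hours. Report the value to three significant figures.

145 μSv

Applying the 1/r² law, rate at 2.39 m:
(0.630/2.39)² = 0.06948, so 464 × 0.06948 = 32.24 μSv/h.
Dose = rate × time = 32.24 μSv/h × 4.500 h = 145.1 μSv.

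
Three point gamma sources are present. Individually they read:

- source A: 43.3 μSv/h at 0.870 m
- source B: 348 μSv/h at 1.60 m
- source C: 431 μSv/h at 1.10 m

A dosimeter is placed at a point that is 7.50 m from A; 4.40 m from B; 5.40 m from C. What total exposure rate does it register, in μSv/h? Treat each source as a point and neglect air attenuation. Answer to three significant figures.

By superposition, sum each source's inverse-square contribution:
A: 43.3 × (0.870/7.50)² = 0.5826 μSv/h
B: 348 × (1.60/4.40)² = 46.02 μSv/h
C: 431 × (1.10/5.40)² = 17.88 μSv/h
Total = 0.5826 + 46.02 + 17.88 = 64.48 μSv/h.

64.5 μSv/h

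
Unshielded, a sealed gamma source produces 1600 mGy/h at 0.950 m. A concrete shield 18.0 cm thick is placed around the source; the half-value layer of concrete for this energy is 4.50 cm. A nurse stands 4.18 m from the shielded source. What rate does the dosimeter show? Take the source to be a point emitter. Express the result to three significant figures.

5.17 mGy/h

Distance alone: (0.950/4.18)² = 0.05165, so 1600 × 0.05165 = 82.64 mGy/h.
Shield: 18.0/4.50 = 4.000 half-value layers → attenuation 2^(−4.000) = 0.06250.
Combined: 82.64 × 0.06250 = 5.165 mGy/h.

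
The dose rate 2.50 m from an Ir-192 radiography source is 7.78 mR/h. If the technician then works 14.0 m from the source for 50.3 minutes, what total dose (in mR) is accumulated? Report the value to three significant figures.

Applying the 1/r² law, rate at 14.0 m:
(2.50/14.0)² = 0.03189, so 7.78 × 0.03189 = 0.2481 mR/h.
Dose = rate × time = 0.2481 mR/h × 0.8383 h = 0.2080 mR.

0.208 mR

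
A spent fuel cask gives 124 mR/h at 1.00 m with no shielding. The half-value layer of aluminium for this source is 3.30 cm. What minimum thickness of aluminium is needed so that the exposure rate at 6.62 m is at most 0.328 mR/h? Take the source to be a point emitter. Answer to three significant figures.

At 6.62 m, distance alone gives (1.00/6.62)² = 0.02282, so 124 × 0.02282 = 2.830 mR/h.
Further attenuation needed: 2.830/0.328 = 8.628.
n = log₂(8.628) = 3.109 half-value layers.
Thickness = 3.109 × 3.30 cm = 10.26 cm.

10.3 cm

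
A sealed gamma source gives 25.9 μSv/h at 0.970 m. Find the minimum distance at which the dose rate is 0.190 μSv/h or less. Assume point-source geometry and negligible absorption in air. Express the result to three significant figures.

11.3 m

Intensity scales as (d₁/d₂)², so d₂ = d₁·√(I₁/I₂).
I₁/I₂ = 25.9/0.190 = 136.3, so d₂ = 0.970 × √136.3 = 11.32 m.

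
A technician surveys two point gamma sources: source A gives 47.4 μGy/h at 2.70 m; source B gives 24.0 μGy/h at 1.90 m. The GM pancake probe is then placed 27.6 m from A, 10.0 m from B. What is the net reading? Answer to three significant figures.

By superposition, sum each source's inverse-square contribution:
A: 47.4 × (2.70/27.6)² = 0.4536 μGy/h
B: 24.0 × (1.90/10.0)² = 0.8664 μGy/h
Total = 0.4536 + 0.8664 = 1.320 μGy/h.

1.32 μGy/h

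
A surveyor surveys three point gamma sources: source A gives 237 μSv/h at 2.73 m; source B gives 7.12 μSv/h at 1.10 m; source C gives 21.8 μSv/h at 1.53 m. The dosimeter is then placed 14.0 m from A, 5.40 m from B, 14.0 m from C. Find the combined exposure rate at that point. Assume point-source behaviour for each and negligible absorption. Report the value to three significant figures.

9.57 μSv/h

By superposition, sum each source's inverse-square contribution:
A: 237 × (2.73/14.0)² = 9.012 μSv/h
B: 7.12 × (1.10/5.40)² = 0.2954 μSv/h
C: 21.8 × (1.53/14.0)² = 0.2604 μSv/h
Total = 9.012 + 0.2954 + 0.2604 = 9.568 μSv/h.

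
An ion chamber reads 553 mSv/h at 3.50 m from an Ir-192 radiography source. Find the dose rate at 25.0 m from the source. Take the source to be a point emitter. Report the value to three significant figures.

10.8 mSv/h

Using I₁d₁² = I₂d₂², the rate at 25.0 m is
553 × (3.50/25.0)² = 553 × 0.01960 = 10.84 mSv/h.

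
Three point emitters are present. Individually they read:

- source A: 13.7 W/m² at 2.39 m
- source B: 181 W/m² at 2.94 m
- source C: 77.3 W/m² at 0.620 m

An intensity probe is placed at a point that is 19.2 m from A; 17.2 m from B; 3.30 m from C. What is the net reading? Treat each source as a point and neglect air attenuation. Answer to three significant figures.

By superposition, sum each source's inverse-square contribution:
A: 13.7 × (2.39/19.2)² = 0.2123 W/m²
B: 181 × (2.94/17.2)² = 5.288 W/m²
C: 77.3 × (0.620/3.30)² = 2.729 W/m²
Total = 0.2123 + 5.288 + 2.729 = 8.229 W/m².

8.23 W/m²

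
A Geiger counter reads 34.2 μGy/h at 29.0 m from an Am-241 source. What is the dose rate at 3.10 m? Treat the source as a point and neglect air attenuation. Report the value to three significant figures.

Intensity scales as (d₁/d₂)², so the rate at 3.10 m is
(29.0/3.10)² = 87.51, so 34.2 × 87.51 = 2993 μGy/h.

2990 μGy/h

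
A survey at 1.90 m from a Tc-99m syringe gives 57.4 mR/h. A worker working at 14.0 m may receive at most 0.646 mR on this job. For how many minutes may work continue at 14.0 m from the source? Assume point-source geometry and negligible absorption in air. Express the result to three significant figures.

Since intensity falls as 1/r², rate at 14.0 m:
(1.90/14.0)² = 0.01842, so 57.4 × 0.01842 = 1.057 mR/h.
Stay time = 0.646 mR ÷ 1.057 mR/h = 0.6112 h = 36.67 min.

36.7 min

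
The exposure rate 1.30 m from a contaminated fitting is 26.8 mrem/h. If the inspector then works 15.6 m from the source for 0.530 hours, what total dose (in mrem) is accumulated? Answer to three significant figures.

0.0986 mrem

Since intensity falls as 1/r², rate at 15.6 m:
26.8 × (1.30/15.6)² = 26.8 × 0.006944 = 0.1861 mrem/h.
Dose = rate × time = 0.1861 mrem/h × 0.5300 h = 0.09863 mrem.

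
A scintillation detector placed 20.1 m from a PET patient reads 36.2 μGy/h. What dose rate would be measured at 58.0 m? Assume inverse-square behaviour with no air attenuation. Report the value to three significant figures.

4.35 μGy/h

Applying the 1/r² law, scaling from 20.1 m to 58.0 m:
(20.1/58.0)² = 0.1201, so 36.2 × 0.1201 = 4.348 μGy/h.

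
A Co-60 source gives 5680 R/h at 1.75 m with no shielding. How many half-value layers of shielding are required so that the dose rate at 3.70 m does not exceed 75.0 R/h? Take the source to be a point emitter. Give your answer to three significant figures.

4.08 half-value layers

At 3.70 m, distance alone gives (1.75/3.70)² = 0.2237, so 5680 × 0.2237 = 1271 R/h.
Further attenuation needed: 1271/75.0 = 16.95.
n = log₂(16.95) = 4.083 half-value layers.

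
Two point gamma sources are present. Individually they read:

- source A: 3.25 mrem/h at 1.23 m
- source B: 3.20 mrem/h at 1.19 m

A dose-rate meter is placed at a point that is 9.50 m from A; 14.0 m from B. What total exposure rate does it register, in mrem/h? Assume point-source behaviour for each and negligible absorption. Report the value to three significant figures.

0.0776 mrem/h

Each source contributes Iᵢ·(dᵢ/rᵢ)²; contributions add.
A: 3.25 × (1.23/9.50)² = 0.05448 mrem/h
B: 3.20 × (1.19/14.0)² = 0.02312 mrem/h
Total = 0.05448 + 0.02312 = 0.07760 mrem/h.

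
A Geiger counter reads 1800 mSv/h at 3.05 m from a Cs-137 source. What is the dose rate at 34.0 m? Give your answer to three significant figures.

Since intensity falls as 1/r², the rate at 34.0 m is
(3.05/34.0)² = 0.008047, so 1800 × 0.008047 = 14.48 mSv/h.

14.5 mSv/h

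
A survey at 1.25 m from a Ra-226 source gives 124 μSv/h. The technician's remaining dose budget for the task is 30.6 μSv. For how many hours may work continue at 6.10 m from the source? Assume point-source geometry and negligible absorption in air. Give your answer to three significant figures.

5.88 h

Since intensity falls as 1/r², rate at 6.10 m:
(1.25/6.10)² = 0.04199, so 124 × 0.04199 = 5.207 μSv/h.
Stay time = 30.6 μSv ÷ 5.207 μSv/h = 5.877 h.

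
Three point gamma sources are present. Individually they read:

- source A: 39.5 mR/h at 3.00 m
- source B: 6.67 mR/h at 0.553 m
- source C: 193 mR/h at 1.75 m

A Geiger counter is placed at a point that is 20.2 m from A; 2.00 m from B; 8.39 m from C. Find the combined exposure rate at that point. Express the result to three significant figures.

Each source contributes Iᵢ·(dᵢ/rᵢ)²; contributions add.
A: 39.5 × (3.00/20.2)² = 0.8712 mR/h
B: 6.67 × (0.553/2.00)² = 0.5099 mR/h
C: 193 × (1.75/8.39)² = 8.397 mR/h
Total = 0.8712 + 0.5099 + 8.397 = 9.778 mR/h.

9.78 mR/h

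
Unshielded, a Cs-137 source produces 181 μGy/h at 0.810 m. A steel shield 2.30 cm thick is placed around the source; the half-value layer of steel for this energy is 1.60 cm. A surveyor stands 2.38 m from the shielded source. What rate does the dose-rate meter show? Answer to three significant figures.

7.74 μGy/h

Distance alone: (0.810/2.38)² = 0.1158, so 181 × 0.1158 = 20.96 μGy/h.
Shield: 2.30/1.60 = 1.437 half-value layers → attenuation 2^(−1.437) = 0.3693.
Combined: 20.96 × 0.3693 = 7.741 μGy/h.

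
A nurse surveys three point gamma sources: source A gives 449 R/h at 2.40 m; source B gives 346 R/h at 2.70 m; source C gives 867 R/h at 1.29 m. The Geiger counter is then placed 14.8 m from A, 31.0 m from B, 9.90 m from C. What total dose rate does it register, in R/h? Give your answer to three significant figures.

Each source contributes Iᵢ·(dᵢ/rᵢ)²; contributions add.
A: 449 × (2.40/14.8)² = 11.81 R/h
B: 346 × (2.70/31.0)² = 2.625 R/h
C: 867 × (1.29/9.90)² = 14.72 R/h
Total = 11.81 + 2.625 + 14.72 = 29.16 R/h.

29.2 R/h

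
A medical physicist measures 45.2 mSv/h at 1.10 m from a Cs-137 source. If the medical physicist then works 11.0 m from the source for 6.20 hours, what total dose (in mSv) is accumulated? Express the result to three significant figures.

2.80 mSv

Since intensity falls as 1/r², rate at 11.0 m:
(1.10/11.0)² = 0.01000, so 45.2 × 0.01000 = 0.4520 mSv/h.
Dose = rate × time = 0.4520 mSv/h × 6.200 h = 2.802 mSv.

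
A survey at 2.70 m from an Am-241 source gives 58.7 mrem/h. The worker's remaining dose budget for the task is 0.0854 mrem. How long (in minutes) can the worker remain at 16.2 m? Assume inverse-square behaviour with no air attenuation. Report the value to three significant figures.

3.14 min

By the inverse-square law, rate at 16.2 m:
(2.70/16.2)² = 0.02778, so 58.7 × 0.02778 = 1.631 mrem/h.
Stay time = 0.0854 mrem ÷ 1.631 mrem/h = 0.05236 h = 3.142 min.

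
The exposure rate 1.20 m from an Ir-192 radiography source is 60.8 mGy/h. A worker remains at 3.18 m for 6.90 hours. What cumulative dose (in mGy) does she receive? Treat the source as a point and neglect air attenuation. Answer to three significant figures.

59.7 mGy

Since intensity falls as 1/r², rate at 3.18 m:
60.8 × (1.20/3.18)² = 60.8 × 0.1424 = 8.658 mGy/h.
Dose = rate × time = 8.658 mGy/h × 6.900 h = 59.74 mGy.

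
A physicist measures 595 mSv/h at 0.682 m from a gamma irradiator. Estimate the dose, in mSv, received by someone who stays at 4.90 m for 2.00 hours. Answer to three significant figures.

By the inverse-square law, rate at 4.90 m:
(0.682/4.90)² = 0.01937, so 595 × 0.01937 = 11.53 mSv/h.
Dose = rate × time = 11.53 mSv/h × 2.000 h = 23.06 mSv.

23.1 mSv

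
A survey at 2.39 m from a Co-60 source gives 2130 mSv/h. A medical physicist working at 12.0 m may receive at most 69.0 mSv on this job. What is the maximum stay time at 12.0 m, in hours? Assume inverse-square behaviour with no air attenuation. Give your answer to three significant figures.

Using I₁d₁² = I₂d₂², rate at 12.0 m:
2130 × (2.39/12.0)² = 2130 × 0.03967 = 84.50 mSv/h.
Stay time = 69.0 mSv ÷ 84.50 mSv/h = 0.8166 h.

0.817 h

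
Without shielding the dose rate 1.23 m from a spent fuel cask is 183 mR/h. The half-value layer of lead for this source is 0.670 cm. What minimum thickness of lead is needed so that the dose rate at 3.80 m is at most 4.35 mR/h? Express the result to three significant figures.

1.43 cm

At 3.80 m, distance alone gives 183 × (1.23/3.80)² = 183 × 0.1048 = 19.18 mR/h.
Further attenuation needed: 19.18/4.35 = 4.409.
n = log₂(4.409) = 2.140 half-value layers.
Thickness = 2.140 × 0.670 cm = 1.434 cm.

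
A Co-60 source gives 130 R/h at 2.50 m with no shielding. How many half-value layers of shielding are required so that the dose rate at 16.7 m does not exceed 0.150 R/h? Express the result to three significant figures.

At 16.7 m, distance alone gives (2.50/16.7)² = 0.02241, so 130 × 0.02241 = 2.913 R/h.
Further attenuation needed: 2.913/0.150 = 19.42.
n = log₂(19.42) = 4.279 half-value layers.

4.28 half-value layers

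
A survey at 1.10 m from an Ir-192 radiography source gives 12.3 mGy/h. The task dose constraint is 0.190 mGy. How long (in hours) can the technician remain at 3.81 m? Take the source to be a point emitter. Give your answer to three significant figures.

0.185 h

Applying the 1/r² law, rate at 3.81 m:
(1.10/3.81)² = 0.08336, so 12.3 × 0.08336 = 1.025 mGy/h.
Stay time = 0.190 mGy ÷ 1.025 mGy/h = 0.1854 h.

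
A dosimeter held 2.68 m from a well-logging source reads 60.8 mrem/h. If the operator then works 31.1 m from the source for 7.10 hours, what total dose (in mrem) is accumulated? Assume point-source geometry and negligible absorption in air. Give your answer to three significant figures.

3.21 mrem

By the inverse-square law, rate at 31.1 m:
(2.68/31.1)² = 0.007426, so 60.8 × 0.007426 = 0.4515 mrem/h.
Dose = rate × time = 0.4515 mrem/h × 7.100 h = 3.206 mrem.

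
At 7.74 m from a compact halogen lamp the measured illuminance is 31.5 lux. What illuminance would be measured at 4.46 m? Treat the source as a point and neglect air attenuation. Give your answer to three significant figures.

Applying the 1/r² law, scaling from 7.74 m to 4.46 m:
(7.74/4.46)² = 3.012, so 31.5 × 3.012 = 94.88 lux.

94.9 lux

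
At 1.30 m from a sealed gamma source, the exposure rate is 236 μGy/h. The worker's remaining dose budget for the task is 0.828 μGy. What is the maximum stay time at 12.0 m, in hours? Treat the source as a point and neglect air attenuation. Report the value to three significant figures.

Intensity scales as (d₁/d₂)², so rate at 12.0 m:
236 × (1.30/12.0)² = 236 × 0.01174 = 2.771 μGy/h.
Stay time = 0.828 μGy ÷ 2.771 μGy/h = 0.2988 h.

0.299 h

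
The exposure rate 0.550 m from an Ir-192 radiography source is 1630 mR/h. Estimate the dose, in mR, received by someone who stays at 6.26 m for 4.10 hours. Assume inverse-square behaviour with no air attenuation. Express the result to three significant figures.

51.6 mR

Since intensity falls as 1/r², rate at 6.26 m:
(0.550/6.26)² = 0.007719, so 1630 × 0.007719 = 12.58 mR/h.
Dose = rate × time = 12.58 mR/h × 4.100 h = 51.58 mR.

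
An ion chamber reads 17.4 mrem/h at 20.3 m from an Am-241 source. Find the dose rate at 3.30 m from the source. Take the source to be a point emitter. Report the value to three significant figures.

Intensity scales as (d₁/d₂)², so the rate at 3.30 m is
17.4 × (20.3/3.30)² = 17.4 × 37.84 = 658.4 mrem/h.

658 mrem/h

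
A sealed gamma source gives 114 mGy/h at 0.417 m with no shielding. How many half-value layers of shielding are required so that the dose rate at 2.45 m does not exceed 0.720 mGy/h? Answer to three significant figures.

At 2.45 m, distance alone gives 114 × (0.417/2.45)² = 114 × 0.02897 = 3.303 mGy/h.
Further attenuation needed: 3.303/0.720 = 4.588.
n = log₂(4.588) = 2.198 half-value layers.

2.20 half-value layers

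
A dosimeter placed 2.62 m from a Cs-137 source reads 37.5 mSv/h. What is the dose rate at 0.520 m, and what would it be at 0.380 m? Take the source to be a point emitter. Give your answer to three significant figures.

952 mSv/h; 1780 mSv/h

Applying the 1/r² law,
At 0.520 m: (2.62/0.520)² = 25.39, so 37.5 × 25.39 = 952.1 mSv/h
At 0.380 m: 952.1 × (0.520/0.380)² = 952.1 × 1.873 = 1783 mSv/h.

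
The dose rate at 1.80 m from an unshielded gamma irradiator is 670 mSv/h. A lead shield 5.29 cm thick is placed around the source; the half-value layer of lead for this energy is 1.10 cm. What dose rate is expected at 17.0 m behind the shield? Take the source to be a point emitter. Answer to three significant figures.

0.268 mSv/h

Distance alone: (1.80/17.0)² = 0.01121, so 670 × 0.01121 = 7.511 mSv/h.
Shield: 5.29/1.10 = 4.809 half-value layers → attenuation 2^(−4.809) = 0.03567.
Combined: 7.511 × 0.03567 = 0.2679 mSv/h.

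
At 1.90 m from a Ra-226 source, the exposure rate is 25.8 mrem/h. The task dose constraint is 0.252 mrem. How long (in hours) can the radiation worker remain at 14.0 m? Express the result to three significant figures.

0.530 h

By the inverse-square law, rate at 14.0 m:
(1.90/14.0)² = 0.01842, so 25.8 × 0.01842 = 0.4752 mrem/h.
Stay time = 0.252 mrem ÷ 0.4752 mrem/h = 0.5303 h.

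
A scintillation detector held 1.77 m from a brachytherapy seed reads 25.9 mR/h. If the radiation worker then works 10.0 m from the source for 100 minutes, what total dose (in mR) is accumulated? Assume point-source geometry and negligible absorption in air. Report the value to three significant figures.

Intensity scales as (d₁/d₂)², so rate at 10.0 m:
(1.77/10.0)² = 0.03133, so 25.9 × 0.03133 = 0.8114 mR/h.
Dose = rate × time = 0.8114 mR/h × 1.667 h = 1.353 mR.

1.35 mR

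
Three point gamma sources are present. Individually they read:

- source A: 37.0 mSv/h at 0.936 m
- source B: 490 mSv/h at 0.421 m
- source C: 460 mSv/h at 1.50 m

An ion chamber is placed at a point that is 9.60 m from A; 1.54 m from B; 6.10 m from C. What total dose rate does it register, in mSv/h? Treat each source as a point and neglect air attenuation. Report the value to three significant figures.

64.8 mSv/h

By superposition, sum each source's inverse-square contribution:
A: 37.0 × (0.936/9.60)² = 0.3517 mSv/h
B: 490 × (0.421/1.54)² = 36.62 mSv/h
C: 460 × (1.50/6.10)² = 27.82 mSv/h
Total = 0.3517 + 36.62 + 27.82 = 64.79 mSv/h.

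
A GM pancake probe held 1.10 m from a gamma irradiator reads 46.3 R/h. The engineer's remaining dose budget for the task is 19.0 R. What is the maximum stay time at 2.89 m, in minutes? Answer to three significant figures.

170 min

Since intensity falls as 1/r², rate at 2.89 m:
46.3 × (1.10/2.89)² = 46.3 × 0.1449 = 6.709 R/h.
Stay time = 19.0 R ÷ 6.709 R/h = 2.832 h = 169.9 min.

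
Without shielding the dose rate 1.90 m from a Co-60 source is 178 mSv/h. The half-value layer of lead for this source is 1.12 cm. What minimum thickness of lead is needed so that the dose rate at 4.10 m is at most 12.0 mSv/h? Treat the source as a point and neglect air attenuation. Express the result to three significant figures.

At 4.10 m, distance alone gives (1.90/4.10)² = 0.2148, so 178 × 0.2148 = 38.23 mSv/h.
Further attenuation needed: 38.23/12.0 = 3.186.
n = log₂(3.186) = 1.672 half-value layers.
Thickness = 1.672 × 1.12 cm = 1.873 cm.

1.87 cm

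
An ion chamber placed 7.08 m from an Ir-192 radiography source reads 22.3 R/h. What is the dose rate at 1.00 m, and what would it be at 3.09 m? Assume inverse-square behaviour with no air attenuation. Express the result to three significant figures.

Intensity scales as (d₁/d₂)², so
At 1.00 m: (7.08/1.00)² = 50.13, so 22.3 × 50.13 = 1118 R/h
At 3.09 m: (1.00/3.09)² = 0.1047, so 1118 × 0.1047 = 117.1 R/h.

1120 R/h; 117 R/h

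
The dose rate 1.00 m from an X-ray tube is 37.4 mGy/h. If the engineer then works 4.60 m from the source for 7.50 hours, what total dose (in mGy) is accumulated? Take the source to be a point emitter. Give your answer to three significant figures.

Using I₁d₁² = I₂d₂², rate at 4.60 m:
37.4 × (1.00/4.60)² = 37.4 × 0.04726 = 1.768 mGy/h.
Dose = rate × time = 1.768 mGy/h × 7.500 h = 13.26 mGy.

13.3 mGy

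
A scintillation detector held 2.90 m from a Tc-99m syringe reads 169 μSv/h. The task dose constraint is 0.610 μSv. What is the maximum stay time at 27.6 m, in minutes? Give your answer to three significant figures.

19.6 min

Intensity scales as (d₁/d₂)², so rate at 27.6 m:
169 × (2.90/27.6)² = 169 × 0.01104 = 1.866 μSv/h.
Stay time = 0.610 μSv ÷ 1.866 μSv/h = 0.3269 h = 19.61 min.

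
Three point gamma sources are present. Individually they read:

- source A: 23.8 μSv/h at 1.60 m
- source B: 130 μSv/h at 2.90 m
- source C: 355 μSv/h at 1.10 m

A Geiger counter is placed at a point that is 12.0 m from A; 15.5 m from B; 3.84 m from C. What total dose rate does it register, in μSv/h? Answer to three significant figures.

34.1 μSv/h

Each source contributes Iᵢ·(dᵢ/rᵢ)²; contributions add.
A: 23.8 × (1.60/12.0)² = 0.4231 μSv/h
B: 130 × (2.90/15.5)² = 4.551 μSv/h
C: 355 × (1.10/3.84)² = 29.13 μSv/h
Total = 0.4231 + 4.551 + 29.13 = 34.10 μSv/h.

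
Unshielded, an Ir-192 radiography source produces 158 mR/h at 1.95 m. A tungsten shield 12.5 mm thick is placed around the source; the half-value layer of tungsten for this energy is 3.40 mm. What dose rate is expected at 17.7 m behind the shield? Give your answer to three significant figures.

Distance alone: 158 × (1.95/17.7)² = 158 × 0.01214 = 1.918 mR/h.
Shield: 12.5/3.40 = 3.676 half-value layers → attenuation 2^(−3.676) = 0.07824.
Combined: 1.918 × 0.07824 = 0.1501 mR/h.

0.150 mR/h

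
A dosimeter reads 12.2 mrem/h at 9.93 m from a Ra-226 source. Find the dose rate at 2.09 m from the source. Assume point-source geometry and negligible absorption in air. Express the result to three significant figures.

By the inverse-square law, the rate at 2.09 m is
12.2 × (9.93/2.09)² = 12.2 × 22.57 = 275.4 mrem/h.

275 mrem/h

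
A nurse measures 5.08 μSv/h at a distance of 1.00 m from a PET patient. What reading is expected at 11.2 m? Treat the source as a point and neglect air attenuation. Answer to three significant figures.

0.0405 μSv/h

By the inverse-square law, the rate at 11.2 m is
(1.00/11.2)² = 0.007972, so 5.08 × 0.007972 = 0.04050 μSv/h.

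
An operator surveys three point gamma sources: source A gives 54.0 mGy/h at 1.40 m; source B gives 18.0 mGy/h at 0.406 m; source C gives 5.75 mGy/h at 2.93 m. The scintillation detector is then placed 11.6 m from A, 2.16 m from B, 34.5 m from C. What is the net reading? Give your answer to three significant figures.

Each source contributes Iᵢ·(dᵢ/rᵢ)²; contributions add.
A: 54.0 × (1.40/11.6)² = 0.7866 mGy/h
B: 18.0 × (0.406/2.16)² = 0.6359 mGy/h
C: 5.75 × (2.93/34.5)² = 0.04147 mGy/h
Total = 0.7866 + 0.6359 + 0.04147 = 1.464 mGy/h.

1.46 mGy/h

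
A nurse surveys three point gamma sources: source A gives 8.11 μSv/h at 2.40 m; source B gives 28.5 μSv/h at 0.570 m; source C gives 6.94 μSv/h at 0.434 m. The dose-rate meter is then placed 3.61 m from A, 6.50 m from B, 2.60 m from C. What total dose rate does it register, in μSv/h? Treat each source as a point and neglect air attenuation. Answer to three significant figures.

4.00 μSv/h

Each source contributes Iᵢ·(dᵢ/rᵢ)²; contributions add.
A: 8.11 × (2.40/3.61)² = 3.585 μSv/h
B: 28.5 × (0.570/6.50)² = 0.2192 μSv/h
C: 6.94 × (0.434/2.60)² = 0.1934 μSv/h
Total = 3.585 + 0.2192 + 0.1934 = 3.998 μSv/h.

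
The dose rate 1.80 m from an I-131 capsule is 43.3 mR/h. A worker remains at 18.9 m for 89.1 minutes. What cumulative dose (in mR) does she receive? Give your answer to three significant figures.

0.583 mR

Intensity scales as (d₁/d₂)², so rate at 18.9 m:
(1.80/18.9)² = 0.009070, so 43.3 × 0.009070 = 0.3927 mR/h.
Dose = rate × time = 0.3927 mR/h × 1.485 h = 0.5832 mR.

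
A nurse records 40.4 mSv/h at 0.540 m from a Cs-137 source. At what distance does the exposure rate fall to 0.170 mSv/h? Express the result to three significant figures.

8.32 m

Since intensity falls as 1/r², d₂ = d₁·√(I₁/I₂).
I₁/I₂ = 40.4/0.170 = 237.6, so d₂ = 0.540 × √237.6 = 8.324 m.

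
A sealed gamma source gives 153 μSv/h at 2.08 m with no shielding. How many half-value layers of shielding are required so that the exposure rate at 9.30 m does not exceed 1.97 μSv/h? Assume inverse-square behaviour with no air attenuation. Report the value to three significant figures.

1.96 half-value layers

At 9.30 m, distance alone gives (2.08/9.30)² = 0.05002, so 153 × 0.05002 = 7.653 μSv/h.
Further attenuation needed: 7.653/1.97 = 3.885.
n = log₂(3.885) = 1.958 half-value layers.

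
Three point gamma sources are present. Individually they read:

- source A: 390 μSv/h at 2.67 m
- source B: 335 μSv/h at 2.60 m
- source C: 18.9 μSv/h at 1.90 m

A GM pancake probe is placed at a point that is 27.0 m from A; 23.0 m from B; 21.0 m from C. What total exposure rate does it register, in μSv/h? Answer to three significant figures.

8.25 μSv/h

Each source contributes Iᵢ·(dᵢ/rᵢ)²; contributions add.
A: 390 × (2.67/27.0)² = 3.814 μSv/h
B: 335 × (2.60/23.0)² = 4.281 μSv/h
C: 18.9 × (1.90/21.0)² = 0.1547 μSv/h
Total = 3.814 + 4.281 + 0.1547 = 8.250 μSv/h.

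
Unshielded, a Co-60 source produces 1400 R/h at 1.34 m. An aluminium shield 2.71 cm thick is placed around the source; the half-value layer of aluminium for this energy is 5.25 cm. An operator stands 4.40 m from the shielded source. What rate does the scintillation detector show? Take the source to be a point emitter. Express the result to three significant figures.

Distance alone: (1.34/4.40)² = 0.09275, so 1400 × 0.09275 = 129.8 R/h.
Shield: 2.71/5.25 = 0.5162 half-value layers → attenuation 2^(−0.5162) = 0.6992.
Combined: 129.8 × 0.6992 = 90.76 R/h.

90.8 R/h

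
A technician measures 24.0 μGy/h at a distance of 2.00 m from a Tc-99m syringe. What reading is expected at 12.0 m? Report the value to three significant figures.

Using I₁d₁² = I₂d₂², the rate at 12.0 m is
(2.00/12.0)² = 0.02778, so 24.0 × 0.02778 = 0.6667 μGy/h.

0.667 μGy/h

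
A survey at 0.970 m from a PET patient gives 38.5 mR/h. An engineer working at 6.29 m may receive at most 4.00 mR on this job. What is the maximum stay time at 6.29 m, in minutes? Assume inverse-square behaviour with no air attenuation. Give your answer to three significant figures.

Since intensity falls as 1/r², rate at 6.29 m:
38.5 × (0.970/6.29)² = 38.5 × 0.02378 = 0.9155 mR/h.
Stay time = 4.00 mR ÷ 0.9155 mR/h = 4.369 h = 262.1 min.

262 min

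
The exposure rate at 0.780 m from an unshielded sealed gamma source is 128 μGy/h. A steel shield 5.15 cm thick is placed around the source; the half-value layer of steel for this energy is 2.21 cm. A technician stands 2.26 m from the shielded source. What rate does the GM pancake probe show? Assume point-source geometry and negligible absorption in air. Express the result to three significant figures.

3.03 μGy/h

Distance alone: 128 × (0.780/2.26)² = 128 × 0.1191 = 15.24 μGy/h.
Shield: 5.15/2.21 = 2.330 half-value layers → attenuation 2^(−2.330) = 0.1989.
Combined: 15.24 × 0.1989 = 3.031 μGy/h.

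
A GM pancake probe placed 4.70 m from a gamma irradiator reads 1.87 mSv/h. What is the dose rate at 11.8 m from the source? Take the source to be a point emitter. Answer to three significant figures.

Using I₁d₁² = I₂d₂², scaling from 4.70 m to 11.8 m:
(4.70/11.8)² = 0.1586, so 1.87 × 0.1586 = 0.2966 mSv/h.

0.297 mSv/h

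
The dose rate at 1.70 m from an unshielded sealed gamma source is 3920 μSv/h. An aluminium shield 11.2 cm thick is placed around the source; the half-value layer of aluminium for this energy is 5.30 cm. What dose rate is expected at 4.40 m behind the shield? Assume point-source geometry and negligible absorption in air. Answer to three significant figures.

135 μSv/h

Distance alone: (1.70/4.40)² = 0.1493, so 3920 × 0.1493 = 585.3 μSv/h.
Shield: 11.2/5.30 = 2.113 half-value layers → attenuation 2^(−2.113) = 0.2312.
Combined: 585.3 × 0.2312 = 135.3 μSv/h.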